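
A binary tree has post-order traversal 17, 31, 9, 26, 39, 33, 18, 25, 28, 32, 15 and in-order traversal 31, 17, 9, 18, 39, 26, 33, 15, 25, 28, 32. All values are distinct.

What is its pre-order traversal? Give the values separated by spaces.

The last element of post-order is the root; it splits in-order into left and right subtrees.
Root 15: left subtree has 7 nodes {31, 17, 9, 18, 39, 26, 33}, right has 3 {25, 28, 32}.
  Root 18: left subtree has 3 nodes {31, 17, 9}, right has 3 {39, 26, 33}.
    Root 9: left subtree has 2 nodes {31, 17}, right has 0 { }.
      Root 31: left subtree has 0 nodes { }, right has 1 {17}.
    Root 33: left subtree has 2 nodes {39, 26}, right has 0 { }.
      Root 39: left subtree has 0 nodes { }, right has 1 {26}.
  Root 32: left subtree has 2 nodes {25, 28}, right has 0 { }.
    Root 28: left subtree has 1 node {25}, right has 0 { }.

15 18 9 31 17 33 39 26 32 28 25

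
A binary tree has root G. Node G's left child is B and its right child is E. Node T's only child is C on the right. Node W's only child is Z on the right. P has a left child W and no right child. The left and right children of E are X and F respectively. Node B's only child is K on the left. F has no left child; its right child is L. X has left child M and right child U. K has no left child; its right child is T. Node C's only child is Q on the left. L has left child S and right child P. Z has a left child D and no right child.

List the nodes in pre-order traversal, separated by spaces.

Pre-order visits the node, then its left subtree, then its right subtree.
Visit G.
At G: go left to B.
  Visit B.
  At B: go left to K.
    Visit K.
    At K: no left child.
    At K: go right to T.
      Visit T.
      At T: no left child.
      At T: go right to C.
        Visit C.
        At C: go left to Q.
          Q is a leaf — visit Q.
        At C: no right child.
  At B: no right child.
At G: go right to E.
  Visit E.
  At E: go left to X.
    Visit X.
    At X: go left to M.
      M is a leaf — visit M.
    At X: go right to U.
      U is a leaf — visit U.
  At E: go right to F.
    Visit F.
    At F: no left child.
    At F: go right to L.
      Visit L.
      At L: go left to S.
        S is a leaf — visit S.
      At L: go right to P.
        Visit P.
        At P: go left to W.
          Visit W.
          At W: no left child.
          At W: go right to Z.
            Visit Z.
            At Z: go left to D.
              D is a leaf — visit D.
            At Z: no right child.
        At P: no right child.

G B K T C Q E X M U F L S P W Z D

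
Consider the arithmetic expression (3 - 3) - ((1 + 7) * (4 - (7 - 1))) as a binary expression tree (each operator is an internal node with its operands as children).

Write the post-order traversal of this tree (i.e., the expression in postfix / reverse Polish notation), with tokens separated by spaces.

Post-order on an expression tree gives postfix notation: for each operator, emit left operand, right operand, then the operator.

3 3 - 1 7 + 4 7 1 - - * -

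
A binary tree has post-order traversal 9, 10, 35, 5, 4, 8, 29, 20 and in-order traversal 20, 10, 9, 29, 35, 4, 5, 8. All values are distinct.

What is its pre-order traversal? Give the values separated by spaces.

20 29 10 9 8 4 35 5

The last element of post-order is the root; it splits in-order into left and right subtrees.
Root 20: left subtree has 0 nodes { }, right has 7 {10, 9, 29, 35, 4, 5, 8}.
  Root 29: left subtree has 2 nodes {10, 9}, right has 4 {35, 4, 5, 8}.
    Root 10: left subtree has 0 nodes { }, right has 1 {9}.
    Root 8: left subtree has 3 nodes {35, 4, 5}, right has 0 { }.
      Root 4: left subtree has 1 node {35}, right has 1 {5}.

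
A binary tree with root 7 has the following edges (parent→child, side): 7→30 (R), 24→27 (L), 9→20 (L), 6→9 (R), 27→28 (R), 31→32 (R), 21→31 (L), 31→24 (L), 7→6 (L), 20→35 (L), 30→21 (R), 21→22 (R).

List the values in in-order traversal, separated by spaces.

6 35 20 9 7 30 27 28 24 31 32 21 22

In-order visits the left subtree, then the node, then the right subtree.
At 7: go left to 6.
  At 6: no left child.
  Visit 6.
  At 6: go right to 9.
    At 9: go left to 20.
      At 20: go left to 35.
        35 is a leaf — visit 35.
      Visit 20.
      At 20: no right child.
    Visit 9.
    At 9: no right child.
Visit 7.
At 7: go right to 30.
  At 30: no left child.
  Visit 30.
  At 30: go right to 21.
    At 21: go left to 31.
      At 31: go left to 24.
        At 24: go left to 27.
          At 27: no left child.
          Visit 27.
          At 27: go right to 28.
            28 is a leaf — visit 28.
        Visit 24.
        At 24: no right child.
      Visit 31.
      At 31: go right to 32.
        32 is a leaf — visit 32.
    Visit 21.
    At 21: go right to 22.
      22 is a leaf — visit 22.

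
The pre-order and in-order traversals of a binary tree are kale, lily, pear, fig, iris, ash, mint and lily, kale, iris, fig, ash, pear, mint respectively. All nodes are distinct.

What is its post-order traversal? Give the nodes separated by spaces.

The first element of pre-order is the root; it splits in-order into left and right subtrees.
Root kale: left subtree has 1 node {lily}, right has 5 {iris, fig, ash, pear, mint}.
  Root pear: left subtree has 3 nodes {iris, fig, ash}, right has 1 {mint}.
    Root fig: left subtree has 1 node {iris}, right has 1 {ash}.

lily iris ash fig mint pear kale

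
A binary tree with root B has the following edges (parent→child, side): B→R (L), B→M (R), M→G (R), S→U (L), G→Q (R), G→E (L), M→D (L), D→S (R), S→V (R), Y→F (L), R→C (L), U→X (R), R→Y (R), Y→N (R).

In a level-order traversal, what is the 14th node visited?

Level-order visits nodes level by level from the root, left to right within each level.
Level 0: B
Level 1: R, M
Level 2: C, Y, D, G
Level 3: F, N, S, E, Q
Level 4: U, V
Level 5: X
Full level-order sequence: B, R, M, C, Y, D, G, F, N, S, E, Q, U, V, X.

V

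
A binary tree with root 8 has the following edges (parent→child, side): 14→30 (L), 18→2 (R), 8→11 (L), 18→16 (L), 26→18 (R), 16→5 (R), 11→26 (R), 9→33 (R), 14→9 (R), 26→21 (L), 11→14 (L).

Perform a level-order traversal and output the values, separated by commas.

8, 11, 14, 26, 30, 9, 21, 18, 33, 16, 2, 5

Level-order visits nodes level by level from the root, left to right within each level.
Level 0: 8
Level 1: 11
Level 2: 14, 26
Level 3: 30, 9, 21, 18
Level 4: 33, 16, 2
Level 5: 5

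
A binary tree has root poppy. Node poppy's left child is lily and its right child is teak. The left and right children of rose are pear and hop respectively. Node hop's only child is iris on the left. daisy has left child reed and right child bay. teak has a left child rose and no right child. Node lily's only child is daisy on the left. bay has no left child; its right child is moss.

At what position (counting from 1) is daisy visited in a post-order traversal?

Post-order visits the left subtree, then the right subtree, then the node.
At poppy: go left to lily.
  At lily: go left to daisy.
    At daisy: go left to reed.
      reed is a leaf — visit reed.
    At daisy: go right to bay.
      At bay: no left child.
      At bay: go right to moss.
        moss is a leaf — visit moss.
      Visit bay.
    Visit daisy.
  At lily: no right child.
  Visit lily.
At poppy: go right to teak.
  At teak: go left to rose.
    At rose: go left to pear.
      pear is a leaf — visit pear.
    At rose: go right to hop.
      At hop: go left to iris.
        iris is a leaf — visit iris.
      At hop: no right child.
      Visit hop.
    Visit rose.
  At teak: no right child.
  Visit teak.
Visit poppy.
Full post-order sequence: reed, moss, bay, daisy, lily, pear, iris, hop, rose, teak, poppy.

4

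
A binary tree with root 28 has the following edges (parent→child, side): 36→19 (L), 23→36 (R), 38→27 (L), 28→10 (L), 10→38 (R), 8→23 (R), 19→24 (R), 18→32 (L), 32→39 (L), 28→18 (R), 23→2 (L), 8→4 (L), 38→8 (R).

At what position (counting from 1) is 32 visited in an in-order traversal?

In-order visits the left subtree, then the node, then the right subtree.
At 28: go left to 10.
  At 10: no left child.
  Visit 10.
  At 10: go right to 38.
    At 38: go left to 27.
      27 is a leaf — visit 27.
    Visit 38.
    At 38: go right to 8.
      At 8: go left to 4.
        4 is a leaf — visit 4.
      Visit 8.
      At 8: go right to 23.
        At 23: go left to 2.
          2 is a leaf — visit 2.
        Visit 23.
        At 23: go right to 36.
          At 36: go left to 19.
            At 19: no left child.
            Visit 19.
            At 19: go right to 24.
              24 is a leaf — visit 24.
          Visit 36.
          At 36: no right child.
Visit 28.
At 28: go right to 18.
  At 18: go left to 32.
    At 32: go left to 39.
      39 is a leaf — visit 39.
    Visit 32.
    At 32: no right child.
  Visit 18.
  At 18: no right child.
Full in-order sequence: 10, 27, 38, 4, 8, 2, 23, 19, 24, 36, 28, 39, 32, 18.

13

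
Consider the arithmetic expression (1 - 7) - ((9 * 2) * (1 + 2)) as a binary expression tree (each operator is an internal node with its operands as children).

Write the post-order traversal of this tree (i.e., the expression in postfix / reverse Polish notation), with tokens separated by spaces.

Post-order on an expression tree gives postfix notation: for each operator, emit left operand, right operand, then the operator.

1 7 - 9 2 * 1 2 + * -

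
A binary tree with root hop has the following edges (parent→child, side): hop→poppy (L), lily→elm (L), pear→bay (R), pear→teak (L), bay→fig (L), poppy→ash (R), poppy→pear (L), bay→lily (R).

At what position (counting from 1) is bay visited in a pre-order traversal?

Pre-order visits the node, then its left subtree, then its right subtree.
Visit hop.
At hop: go left to poppy.
  Visit poppy.
  At poppy: go left to pear.
    Visit pear.
    At pear: go left to teak.
      teak is a leaf — visit teak.
    At pear: go right to bay.
      Visit bay.
      At bay: go left to fig.
        fig is a leaf — visit fig.
      At bay: go right to lily.
        Visit lily.
        At lily: go left to elm.
          elm is a leaf — visit elm.
        At lily: no right child.
  At poppy: go right to ash.
    ash is a leaf — visit ash.
At hop: no right child.
Full pre-order sequence: hop, poppy, pear, teak, bay, fig, lily, elm, ash.

5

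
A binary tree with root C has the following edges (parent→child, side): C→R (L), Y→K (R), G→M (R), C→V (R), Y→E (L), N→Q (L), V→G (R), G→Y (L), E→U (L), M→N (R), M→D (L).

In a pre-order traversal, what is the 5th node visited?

Y

Pre-order visits the node, then its left subtree, then its right subtree.
Visit C.
At C: go left to R.
  R is a leaf — visit R.
At C: go right to V.
  Visit V.
  At V: no left child.
  At V: go right to G.
    Visit G.
    At G: go left to Y.
      Visit Y.
      At Y: go left to E.
        Visit E.
        At E: go left to U.
          U is a leaf — visit U.
        At E: no right child.
      At Y: go right to K.
        K is a leaf — visit K.
    At G: go right to M.
      Visit M.
      At M: go left to D.
        D is a leaf — visit D.
      At M: go right to N.
        Visit N.
        At N: go left to Q.
          Q is a leaf — visit Q.
        At N: no right child.
Full pre-order sequence: C, R, V, G, Y, E, U, K, M, D, N, Q.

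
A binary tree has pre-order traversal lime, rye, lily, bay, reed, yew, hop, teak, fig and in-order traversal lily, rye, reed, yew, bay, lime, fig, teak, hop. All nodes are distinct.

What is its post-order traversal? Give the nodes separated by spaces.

The first element of pre-order is the root; it splits in-order into left and right subtrees.
Root lime: left subtree has 5 nodes {lily, rye, reed, yew, bay}, right has 3 {fig, teak, hop}.
  Root rye: left subtree has 1 node {lily}, right has 3 {reed, yew, bay}.
    Root bay: left subtree has 2 nodes {reed, yew}, right has 0 { }.
      Root reed: left subtree has 0 nodes { }, right has 1 {yew}.
  Root hop: left subtree has 2 nodes {fig, teak}, right has 0 { }.
    Root teak: left subtree has 1 node {fig}, right has 0 { }.

lily yew reed bay rye fig teak hop lime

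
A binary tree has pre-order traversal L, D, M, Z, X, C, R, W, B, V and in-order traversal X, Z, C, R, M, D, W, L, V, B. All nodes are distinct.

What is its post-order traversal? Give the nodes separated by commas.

The first element of pre-order is the root; it splits in-order into left and right subtrees.
Root L: left subtree has 7 nodes {X, Z, C, R, M, D, W}, right has 2 {V, B}.
  Root D: left subtree has 5 nodes {X, Z, C, R, M}, right has 1 {W}.
    Root M: left subtree has 4 nodes {X, Z, C, R}, right has 0 { }.
      Root Z: left subtree has 1 node {X}, right has 2 {C, R}.
        Root C: left subtree has 0 nodes { }, right has 1 {R}.
  Root B: left subtree has 1 node {V}, right has 0 { }.

X, R, C, Z, M, W, D, V, B, L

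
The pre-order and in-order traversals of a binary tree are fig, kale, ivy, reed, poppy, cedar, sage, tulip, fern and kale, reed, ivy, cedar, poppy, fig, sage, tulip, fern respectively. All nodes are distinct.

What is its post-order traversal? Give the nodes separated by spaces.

reed cedar poppy ivy kale fern tulip sage fig

The first element of pre-order is the root; it splits in-order into left and right subtrees.
Root fig: left subtree has 5 nodes {kale, reed, ivy, cedar, poppy}, right has 3 {sage, tulip, fern}.
  Root kale: left subtree has 0 nodes { }, right has 4 {reed, ivy, cedar, poppy}.
    Root ivy: left subtree has 1 node {reed}, right has 2 {cedar, poppy}.
      Root poppy: left subtree has 1 node {cedar}, right has 0 { }.
  Root sage: left subtree has 0 nodes { }, right has 2 {tulip, fern}.
    Root tulip: left subtree has 0 nodes { }, right has 1 {fern}.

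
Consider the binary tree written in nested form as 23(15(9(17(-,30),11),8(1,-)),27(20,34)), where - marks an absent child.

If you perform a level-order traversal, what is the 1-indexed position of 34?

Level-order visits nodes level by level from the root, left to right within each level.
Level 0: 23
Level 1: 15, 27
Level 2: 9, 8, 20, 34
Level 3: 17, 11, 1
Level 4: 30
Full level-order sequence: 23, 15, 27, 9, 8, 20, 34, 17, 11, 1, 30.

7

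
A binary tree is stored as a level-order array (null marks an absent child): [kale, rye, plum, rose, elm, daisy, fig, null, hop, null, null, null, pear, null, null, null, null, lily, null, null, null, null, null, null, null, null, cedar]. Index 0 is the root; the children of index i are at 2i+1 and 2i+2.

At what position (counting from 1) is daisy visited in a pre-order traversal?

Pre-order visits the node, then its left subtree, then its right subtree.
Visit kale.
At kale: go left to rye.
  Visit rye.
  At rye: go left to rose.
    Visit rose.
    At rose: no left child.
    At rose: go right to hop.
      Visit hop.
      At hop: go left to lily.
        lily is a leaf — visit lily.
      At hop: no right child.
  At rye: go right to elm.
    elm is a leaf — visit elm.
At kale: go right to plum.
  Visit plum.
  At plum: go left to daisy.
    Visit daisy.
    At daisy: no left child.
    At daisy: go right to pear.
      Visit pear.
      At pear: no left child.
      At pear: go right to cedar.
        cedar is a leaf — visit cedar.
  At plum: go right to fig.
    fig is a leaf — visit fig.
Full pre-order sequence: kale, rye, rose, hop, lily, elm, plum, daisy, pear, cedar, fig.

8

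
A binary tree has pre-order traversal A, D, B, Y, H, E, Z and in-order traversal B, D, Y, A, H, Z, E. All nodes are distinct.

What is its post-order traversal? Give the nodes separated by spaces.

B Y D Z E H A

The first element of pre-order is the root; it splits in-order into left and right subtrees.
Root A: left subtree has 3 nodes {B, D, Y}, right has 3 {H, Z, E}.
  Root D: left subtree has 1 node {B}, right has 1 {Y}.
  Root H: left subtree has 0 nodes { }, right has 2 {Z, E}.
    Root E: left subtree has 1 node {Z}, right has 0 { }.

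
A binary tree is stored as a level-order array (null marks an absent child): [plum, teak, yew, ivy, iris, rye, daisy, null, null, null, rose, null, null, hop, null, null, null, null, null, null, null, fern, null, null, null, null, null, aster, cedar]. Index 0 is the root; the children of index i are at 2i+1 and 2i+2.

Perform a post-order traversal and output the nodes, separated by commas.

Post-order visits the left subtree, then the right subtree, then the node.
At plum: go left to teak.
  At teak: go left to ivy.
    ivy is a leaf — visit ivy.
  At teak: go right to iris.
    At iris: no left child.
    At iris: go right to rose.
      At rose: go left to fern.
        fern is a leaf — visit fern.
      At rose: no right child.
      Visit rose.
    Visit iris.
  Visit teak.
At plum: go right to yew.
  At yew: go left to rye.
    rye is a leaf — visit rye.
  At yew: go right to daisy.
    At daisy: go left to hop.
      At hop: go left to aster.
        aster is a leaf — visit aster.
      At hop: go right to cedar.
        cedar is a leaf — visit cedar.
      Visit hop.
    At daisy: no right child.
    Visit daisy.
  Visit yew.
Visit plum.

ivy, fern, rose, iris, teak, rye, aster, cedar, hop, daisy, yew, plum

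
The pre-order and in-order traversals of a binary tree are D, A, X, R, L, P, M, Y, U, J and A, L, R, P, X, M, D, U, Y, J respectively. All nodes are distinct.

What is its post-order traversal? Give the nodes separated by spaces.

The first element of pre-order is the root; it splits in-order into left and right subtrees.
Root D: left subtree has 6 nodes {A, L, R, P, X, M}, right has 3 {U, Y, J}.
  Root A: left subtree has 0 nodes { }, right has 5 {L, R, P, X, M}.
    Root X: left subtree has 3 nodes {L, R, P}, right has 1 {M}.
      Root R: left subtree has 1 node {L}, right has 1 {P}.
  Root Y: left subtree has 1 node {U}, right has 1 {J}.

L P R M X A U J Y D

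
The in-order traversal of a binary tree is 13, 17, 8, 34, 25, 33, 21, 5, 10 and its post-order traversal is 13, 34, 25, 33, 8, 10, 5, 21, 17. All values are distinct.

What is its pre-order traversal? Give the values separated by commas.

17, 13, 21, 8, 33, 25, 34, 5, 10

The last element of post-order is the root; it splits in-order into left and right subtrees.
Root 17: left subtree has 1 node {13}, right has 7 {8, 34, 25, 33, 21, 5, 10}.
  Root 21: left subtree has 4 nodes {8, 34, 25, 33}, right has 2 {5, 10}.
    Root 8: left subtree has 0 nodes { }, right has 3 {34, 25, 33}.
      Root 33: left subtree has 2 nodes {34, 25}, right has 0 { }.
        Root 25: left subtree has 1 node {34}, right has 0 { }.
    Root 5: left subtree has 0 nodes { }, right has 1 {10}.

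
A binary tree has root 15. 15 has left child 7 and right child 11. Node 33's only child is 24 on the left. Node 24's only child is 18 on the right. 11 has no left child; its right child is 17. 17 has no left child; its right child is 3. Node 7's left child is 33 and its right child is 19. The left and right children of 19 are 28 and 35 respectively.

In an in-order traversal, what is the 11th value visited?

In-order visits the left subtree, then the node, then the right subtree.
At 15: go left to 7.
  At 7: go left to 33.
    At 33: go left to 24.
      At 24: no left child.
      Visit 24.
      At 24: go right to 18.
        18 is a leaf — visit 18.
    Visit 33.
    At 33: no right child.
  Visit 7.
  At 7: go right to 19.
    At 19: go left to 28.
      28 is a leaf — visit 28.
    Visit 19.
    At 19: go right to 35.
      35 is a leaf — visit 35.
Visit 15.
At 15: go right to 11.
  At 11: no left child.
  Visit 11.
  At 11: go right to 17.
    At 17: no left child.
    Visit 17.
    At 17: go right to 3.
      3 is a leaf — visit 3.
Full in-order sequence: 24, 18, 33, 7, 28, 19, 35, 15, 11, 17, 3.

3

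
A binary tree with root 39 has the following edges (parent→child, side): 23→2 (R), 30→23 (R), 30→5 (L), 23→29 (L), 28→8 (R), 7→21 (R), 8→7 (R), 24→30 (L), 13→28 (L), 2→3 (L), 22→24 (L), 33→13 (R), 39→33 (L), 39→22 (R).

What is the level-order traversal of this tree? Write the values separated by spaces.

39 33 22 13 24 28 30 8 5 23 7 29 2 21 3

Level-order visits nodes level by level from the root, left to right within each level.
Level 0: 39
Level 1: 33, 22
Level 2: 13, 24
Level 3: 28, 30
Level 4: 8, 5, 23
Level 5: 7, 29, 2
Level 6: 21, 3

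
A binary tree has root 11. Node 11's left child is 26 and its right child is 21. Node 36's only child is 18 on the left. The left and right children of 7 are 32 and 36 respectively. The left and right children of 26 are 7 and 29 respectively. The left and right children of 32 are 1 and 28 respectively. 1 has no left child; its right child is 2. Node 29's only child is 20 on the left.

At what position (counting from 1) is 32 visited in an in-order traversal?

In-order visits the left subtree, then the node, then the right subtree.
At 11: go left to 26.
  At 26: go left to 7.
    At 7: go left to 32.
      At 32: go left to 1.
        At 1: no left child.
        Visit 1.
        At 1: go right to 2.
          2 is a leaf — visit 2.
      Visit 32.
      At 32: go right to 28.
        28 is a leaf — visit 28.
    Visit 7.
    At 7: go right to 36.
      At 36: go left to 18.
        18 is a leaf — visit 18.
      Visit 36.
      At 36: no right child.
  Visit 26.
  At 26: go right to 29.
    At 29: go left to 20.
      20 is a leaf — visit 20.
    Visit 29.
    At 29: no right child.
Visit 11.
At 11: go right to 21.
  21 is a leaf — visit 21.
Full in-order sequence: 1, 2, 32, 28, 7, 18, 36, 26, 20, 29, 11, 21.

3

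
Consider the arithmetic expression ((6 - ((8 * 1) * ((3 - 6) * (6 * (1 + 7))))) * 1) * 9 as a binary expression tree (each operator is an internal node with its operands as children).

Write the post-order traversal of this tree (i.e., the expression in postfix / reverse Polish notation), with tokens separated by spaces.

6 8 1 * 3 6 - 6 1 7 + * * * - 1 * 9 *

Post-order on an expression tree gives postfix notation: for each operator, emit left operand, right operand, then the operator.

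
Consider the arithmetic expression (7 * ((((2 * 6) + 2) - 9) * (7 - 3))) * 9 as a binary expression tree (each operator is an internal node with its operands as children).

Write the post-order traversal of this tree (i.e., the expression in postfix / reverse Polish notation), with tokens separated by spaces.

7 2 6 * 2 + 9 - 7 3 - * * 9 *

Post-order on an expression tree gives postfix notation: for each operator, emit left operand, right operand, then the operator.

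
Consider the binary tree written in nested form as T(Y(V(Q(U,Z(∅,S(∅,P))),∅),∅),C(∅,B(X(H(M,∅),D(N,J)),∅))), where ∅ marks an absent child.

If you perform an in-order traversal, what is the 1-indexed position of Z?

3

In-order visits the left subtree, then the node, then the right subtree.
At T: go left to Y.
  At Y: go left to V.
    At V: go left to Q.
      At Q: go left to U.
        U is a leaf — visit U.
      Visit Q.
      At Q: go right to Z.
        At Z: no left child.
        Visit Z.
        At Z: go right to S.
          At S: no left child.
          Visit S.
          At S: go right to P.
            P is a leaf — visit P.
    Visit V.
    At V: no right child.
  Visit Y.
  At Y: no right child.
Visit T.
At T: go right to C.
  At C: no left child.
  Visit C.
  At C: go right to B.
    At B: go left to X.
      At X: go left to H.
        At H: go left to M.
          M is a leaf — visit M.
        Visit H.
        At H: no right child.
      Visit X.
      At X: go right to D.
        At D: go left to N.
          N is a leaf — visit N.
        Visit D.
        At D: go right to J.
          J is a leaf — visit J.
    Visit B.
    At B: no right child.
Full in-order sequence: U, Q, Z, S, P, V, Y, T, C, M, H, X, N, D, J, B.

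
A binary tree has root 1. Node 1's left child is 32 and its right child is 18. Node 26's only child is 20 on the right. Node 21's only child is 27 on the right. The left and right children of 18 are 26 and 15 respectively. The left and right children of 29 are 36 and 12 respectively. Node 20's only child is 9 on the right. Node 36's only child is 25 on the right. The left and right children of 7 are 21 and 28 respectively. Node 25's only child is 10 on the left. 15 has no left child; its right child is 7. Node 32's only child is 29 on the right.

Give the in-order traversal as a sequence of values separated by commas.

In-order visits the left subtree, then the node, then the right subtree.
At 1: go left to 32.
  At 32: no left child.
  Visit 32.
  At 32: go right to 29.
    At 29: go left to 36.
      At 36: no left child.
      Visit 36.
      At 36: go right to 25.
        At 25: go left to 10.
          10 is a leaf — visit 10.
        Visit 25.
        At 25: no right child.
    Visit 29.
    At 29: go right to 12.
      12 is a leaf — visit 12.
Visit 1.
At 1: go right to 18.
  At 18: go left to 26.
    At 26: no left child.
    Visit 26.
    At 26: go right to 20.
      At 20: no left child.
      Visit 20.
      At 20: go right to 9.
        9 is a leaf — visit 9.
  Visit 18.
  At 18: go right to 15.
    At 15: no left child.
    Visit 15.
    At 15: go right to 7.
      At 7: go left to 21.
        At 21: no left child.
        Visit 21.
        At 21: go right to 27.
          27 is a leaf — visit 27.
      Visit 7.
      At 7: go right to 28.
        28 is a leaf — visit 28.

32, 36, 10, 25, 29, 12, 1, 26, 20, 9, 18, 15, 21, 27, 7, 28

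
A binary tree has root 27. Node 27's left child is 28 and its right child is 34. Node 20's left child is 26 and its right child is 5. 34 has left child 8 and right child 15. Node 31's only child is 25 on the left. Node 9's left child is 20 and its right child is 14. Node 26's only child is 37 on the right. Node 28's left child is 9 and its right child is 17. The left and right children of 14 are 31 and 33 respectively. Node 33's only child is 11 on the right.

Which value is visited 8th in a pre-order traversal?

Pre-order visits the node, then its left subtree, then its right subtree.
Visit 27.
At 27: go left to 28.
  Visit 28.
  At 28: go left to 9.
    Visit 9.
    At 9: go left to 20.
      Visit 20.
      At 20: go left to 26.
        Visit 26.
        At 26: no left child.
        At 26: go right to 37.
          37 is a leaf — visit 37.
      At 20: go right to 5.
        5 is a leaf — visit 5.
    At 9: go right to 14.
      Visit 14.
      At 14: go left to 31.
        Visit 31.
        At 31: go left to 25.
          25 is a leaf — visit 25.
        At 31: no right child.
      At 14: go right to 33.
        Visit 33.
        At 33: no left child.
        At 33: go right to 11.
          11 is a leaf — visit 11.
  At 28: go right to 17.
    17 is a leaf — visit 17.
At 27: go right to 34.
  Visit 34.
  At 34: go left to 8.
    8 is a leaf — visit 8.
  At 34: go right to 15.
    15 is a leaf — visit 15.
Full pre-order sequence: 27, 28, 9, 20, 26, 37, 5, 14, 31, 25, 33, 11, 17, 34, 8, 15.

14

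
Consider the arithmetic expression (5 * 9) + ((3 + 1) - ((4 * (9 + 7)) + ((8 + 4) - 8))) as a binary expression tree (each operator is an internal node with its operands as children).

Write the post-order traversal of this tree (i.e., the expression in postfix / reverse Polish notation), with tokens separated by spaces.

5 9 * 3 1 + 4 9 7 + * 8 4 + 8 - + - +

Post-order on an expression tree gives postfix notation: for each operator, emit left operand, right operand, then the operator.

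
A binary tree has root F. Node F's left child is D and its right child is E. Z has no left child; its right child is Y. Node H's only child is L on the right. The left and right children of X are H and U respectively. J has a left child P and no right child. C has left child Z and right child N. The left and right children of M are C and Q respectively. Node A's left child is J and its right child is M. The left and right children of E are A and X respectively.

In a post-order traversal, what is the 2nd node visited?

Post-order visits the left subtree, then the right subtree, then the node.
At F: go left to D.
  D is a leaf — visit D.
At F: go right to E.
  At E: go left to A.
    At A: go left to J.
      At J: go left to P.
        P is a leaf — visit P.
      At J: no right child.
      Visit J.
    At A: go right to M.
      At M: go left to C.
        At C: go left to Z.
          At Z: no left child.
          At Z: go right to Y.
            Y is a leaf — visit Y.
          Visit Z.
        At C: go right to N.
          N is a leaf — visit N.
        Visit C.
      At M: go right to Q.
        Q is a leaf — visit Q.
      Visit M.
    Visit A.
  At E: go right to X.
    At X: go left to H.
      At H: no left child.
      At H: go right to L.
        L is a leaf — visit L.
      Visit H.
    At X: go right to U.
      U is a leaf — visit U.
    Visit X.
  Visit E.
Visit F.
Full post-order sequence: D, P, J, Y, Z, N, C, Q, M, A, L, H, U, X, E, F.

P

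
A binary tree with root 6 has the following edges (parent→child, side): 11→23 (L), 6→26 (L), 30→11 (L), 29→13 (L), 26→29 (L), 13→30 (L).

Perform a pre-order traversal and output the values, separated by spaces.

6 26 29 13 30 11 23

Pre-order visits the node, then its left subtree, then its right subtree.
Visit 6.
At 6: go left to 26.
  Visit 26.
  At 26: go left to 29.
    Visit 29.
    At 29: go left to 13.
      Visit 13.
      At 13: go left to 30.
        Visit 30.
        At 30: go left to 11.
          Visit 11.
          At 11: go left to 23.
            23 is a leaf — visit 23.
          At 11: no right child.
        At 30: no right child.
      At 13: no right child.
    At 29: no right child.
  At 26: no right child.
At 6: no right child.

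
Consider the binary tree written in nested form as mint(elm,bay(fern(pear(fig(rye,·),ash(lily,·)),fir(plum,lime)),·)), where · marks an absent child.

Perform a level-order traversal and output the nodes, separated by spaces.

Level-order visits nodes level by level from the root, left to right within each level.
Level 0: mint
Level 1: elm, bay
Level 2: fern
Level 3: pear, fir
Level 4: fig, ash, plum, lime
Level 5: rye, lily

mint elm bay fern pear fir fig ash plum lime rye lily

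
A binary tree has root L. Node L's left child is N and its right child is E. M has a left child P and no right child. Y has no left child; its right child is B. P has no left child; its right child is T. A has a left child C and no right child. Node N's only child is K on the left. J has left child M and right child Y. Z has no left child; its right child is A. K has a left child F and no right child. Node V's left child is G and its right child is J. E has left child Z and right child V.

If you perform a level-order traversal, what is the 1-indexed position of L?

Level-order visits nodes level by level from the root, left to right within each level.
Level 0: L
Level 1: N, E
Level 2: K, Z, V
Level 3: F, A, G, J
Level 4: C, M, Y
Level 5: P, B
Level 6: T
Full level-order sequence: L, N, E, K, Z, V, F, A, G, J, C, M, Y, P, B, T.

1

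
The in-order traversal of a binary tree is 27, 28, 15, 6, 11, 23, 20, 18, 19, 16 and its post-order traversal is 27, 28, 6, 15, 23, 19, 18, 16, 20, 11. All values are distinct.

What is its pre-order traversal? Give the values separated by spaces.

11 15 28 27 6 20 23 16 18 19

The last element of post-order is the root; it splits in-order into left and right subtrees.
Root 11: left subtree has 4 nodes {27, 28, 15, 6}, right has 5 {23, 20, 18, 19, 16}.
  Root 15: left subtree has 2 nodes {27, 28}, right has 1 {6}.
    Root 28: left subtree has 1 node {27}, right has 0 { }.
  Root 20: left subtree has 1 node {23}, right has 3 {18, 19, 16}.
    Root 16: left subtree has 2 nodes {18, 19}, right has 0 { }.
      Root 18: left subtree has 0 nodes { }, right has 1 {19}.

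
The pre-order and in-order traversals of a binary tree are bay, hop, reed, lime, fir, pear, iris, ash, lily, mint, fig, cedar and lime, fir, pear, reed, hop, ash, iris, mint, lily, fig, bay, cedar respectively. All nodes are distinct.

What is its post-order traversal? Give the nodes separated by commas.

pear, fir, lime, reed, ash, mint, fig, lily, iris, hop, cedar, bay

The first element of pre-order is the root; it splits in-order into left and right subtrees.
Root bay: left subtree has 10 nodes {lime, fir, pear, reed, hop, ash, iris, mint, lily, fig}, right has 1 {cedar}.
  Root hop: left subtree has 4 nodes {lime, fir, pear, reed}, right has 5 {ash, iris, mint, lily, fig}.
    Root reed: left subtree has 3 nodes {lime, fir, pear}, right has 0 { }.
      Root lime: left subtree has 0 nodes { }, right has 2 {fir, pear}.
        Root fir: left subtree has 0 nodes { }, right has 1 {pear}.
    Root iris: left subtree has 1 node {ash}, right has 3 {mint, lily, fig}.
      Root lily: left subtree has 1 node {mint}, right has 1 {fig}.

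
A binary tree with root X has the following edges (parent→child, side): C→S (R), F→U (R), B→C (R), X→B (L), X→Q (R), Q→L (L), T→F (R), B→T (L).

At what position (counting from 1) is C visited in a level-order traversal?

5

Level-order visits nodes level by level from the root, left to right within each level.
Level 0: X
Level 1: B, Q
Level 2: T, C, L
Level 3: F, S
Level 4: U
Full level-order sequence: X, B, Q, T, C, L, F, S, U.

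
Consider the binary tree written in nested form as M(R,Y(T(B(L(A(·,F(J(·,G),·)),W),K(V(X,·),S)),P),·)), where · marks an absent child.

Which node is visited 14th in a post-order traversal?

Post-order visits the left subtree, then the right subtree, then the node.
At M: go left to R.
  R is a leaf — visit R.
At M: go right to Y.
  At Y: go left to T.
    At T: go left to B.
      At B: go left to L.
        At L: go left to A.
          At A: no left child.
          At A: go right to F.
            At F: go left to J.
              At J: no left child.
              At J: go right to G.
                G is a leaf — visit G.
              Visit J.
            At F: no right child.
            Visit F.
          Visit A.
        At L: go right to W.
          W is a leaf — visit W.
        Visit L.
      At B: go right to K.
        At K: go left to V.
          At V: go left to X.
            X is a leaf — visit X.
          At V: no right child.
          Visit V.
        At K: go right to S.
          S is a leaf — visit S.
        Visit K.
      Visit B.
    At T: go right to P.
      P is a leaf — visit P.
    Visit T.
  At Y: no right child.
  Visit Y.
Visit M.
Full post-order sequence: R, G, J, F, A, W, L, X, V, S, K, B, P, T, Y, M.

T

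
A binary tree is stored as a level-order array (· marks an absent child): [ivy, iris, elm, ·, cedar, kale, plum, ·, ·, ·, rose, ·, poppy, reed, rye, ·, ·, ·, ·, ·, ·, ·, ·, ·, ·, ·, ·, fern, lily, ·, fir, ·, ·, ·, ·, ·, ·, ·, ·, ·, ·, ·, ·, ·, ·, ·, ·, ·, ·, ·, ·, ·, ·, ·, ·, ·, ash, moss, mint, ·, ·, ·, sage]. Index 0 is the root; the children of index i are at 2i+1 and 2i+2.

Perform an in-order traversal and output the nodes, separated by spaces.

In-order visits the left subtree, then the node, then the right subtree.
At ivy: go left to iris.
  At iris: no left child.
  Visit iris.
  At iris: go right to cedar.
    At cedar: no left child.
    Visit cedar.
    At cedar: go right to rose.
      rose is a leaf — visit rose.
Visit ivy.
At ivy: go right to elm.
  At elm: go left to kale.
    At kale: no left child.
    Visit kale.
    At kale: go right to poppy.
      poppy is a leaf — visit poppy.
  Visit elm.
  At elm: go right to plum.
    At plum: go left to reed.
      At reed: go left to fern.
        At fern: no left child.
        Visit fern.
        At fern: go right to ash.
          ash is a leaf — visit ash.
      Visit reed.
      At reed: go right to lily.
        At lily: go left to moss.
          moss is a leaf — visit moss.
        Visit lily.
        At lily: go right to mint.
          mint is a leaf — visit mint.
    Visit plum.
    At plum: go right to rye.
      At rye: no left child.
      Visit rye.
      At rye: go right to fir.
        At fir: no left child.
        Visit fir.
        At fir: go right to sage.
          sage is a leaf — visit sage.

iris cedar rose ivy kale poppy elm fern ash reed moss lily mint plum rye fir sage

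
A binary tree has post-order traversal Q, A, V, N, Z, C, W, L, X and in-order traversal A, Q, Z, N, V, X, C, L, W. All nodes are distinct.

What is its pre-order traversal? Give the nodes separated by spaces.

X Z A Q N V L C W

The last element of post-order is the root; it splits in-order into left and right subtrees.
Root X: left subtree has 5 nodes {A, Q, Z, N, V}, right has 3 {C, L, W}.
  Root Z: left subtree has 2 nodes {A, Q}, right has 2 {N, V}.
    Root A: left subtree has 0 nodes { }, right has 1 {Q}.
    Root N: left subtree has 0 nodes { }, right has 1 {V}.
  Root L: left subtree has 1 node {C}, right has 1 {W}.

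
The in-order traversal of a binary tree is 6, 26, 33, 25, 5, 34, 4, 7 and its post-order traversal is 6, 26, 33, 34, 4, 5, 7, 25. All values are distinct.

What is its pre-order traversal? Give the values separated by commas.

25, 33, 26, 6, 7, 5, 4, 34

The last element of post-order is the root; it splits in-order into left and right subtrees.
Root 25: left subtree has 3 nodes {6, 26, 33}, right has 4 {5, 34, 4, 7}.
  Root 33: left subtree has 2 nodes {6, 26}, right has 0 { }.
    Root 26: left subtree has 1 node {6}, right has 0 { }.
  Root 7: left subtree has 3 nodes {5, 34, 4}, right has 0 { }.
    Root 5: left subtree has 0 nodes { }, right has 2 {34, 4}.
      Root 4: left subtree has 1 node {34}, right has 0 { }.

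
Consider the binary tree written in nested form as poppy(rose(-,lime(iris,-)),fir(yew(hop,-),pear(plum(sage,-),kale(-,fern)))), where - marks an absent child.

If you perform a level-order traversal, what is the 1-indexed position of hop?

Level-order visits nodes level by level from the root, left to right within each level.
Level 0: poppy
Level 1: rose, fir
Level 2: lime, yew, pear
Level 3: iris, hop, plum, kale
Level 4: sage, fern
Full level-order sequence: poppy, rose, fir, lime, yew, pear, iris, hop, plum, kale, sage, fern.

8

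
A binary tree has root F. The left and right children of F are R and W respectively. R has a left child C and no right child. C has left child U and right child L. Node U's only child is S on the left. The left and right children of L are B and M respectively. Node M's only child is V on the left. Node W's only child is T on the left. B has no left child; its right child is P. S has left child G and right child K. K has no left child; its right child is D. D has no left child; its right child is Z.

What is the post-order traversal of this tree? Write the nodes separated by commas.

G, Z, D, K, S, U, P, B, V, M, L, C, R, T, W, F

Post-order visits the left subtree, then the right subtree, then the node.
At F: go left to R.
  At R: go left to C.
    At C: go left to U.
      At U: go left to S.
        At S: go left to G.
          G is a leaf — visit G.
        At S: go right to K.
          At K: no left child.
          At K: go right to D.
            At D: no left child.
            At D: go right to Z.
              Z is a leaf — visit Z.
            Visit D.
          Visit K.
        Visit S.
      At U: no right child.
      Visit U.
    At C: go right to L.
      At L: go left to B.
        At B: no left child.
        At B: go right to P.
          P is a leaf — visit P.
        Visit B.
      At L: go right to M.
        At M: go left to V.
          V is a leaf — visit V.
        At M: no right child.
        Visit M.
      Visit L.
    Visit C.
  At R: no right child.
  Visit R.
At F: go right to W.
  At W: go left to T.
    T is a leaf — visit T.
  At W: no right child.
  Visit W.
Visit F.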